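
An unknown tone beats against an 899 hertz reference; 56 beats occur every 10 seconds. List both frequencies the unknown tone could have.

893.4 Hz or 904.6 Hz

Beat frequency = 56/10 = 5.6 Hz.
|f − 899| = 5.6, so f = 899 ± 5.6.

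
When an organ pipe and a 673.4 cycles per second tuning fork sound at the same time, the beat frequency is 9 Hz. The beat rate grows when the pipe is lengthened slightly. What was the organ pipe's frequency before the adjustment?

|f − 673.4| = 9, so the organ pipe was at either 664.4 Hz or 682.4 Hz.
A longer pipe has a lower fundamental; the adjustment lowers the organ pipe's frequency.
The beat rate rose, so the adjustment moved the organ pipe further from 673.4 Hz — it was already below the reference.

664.4 Hz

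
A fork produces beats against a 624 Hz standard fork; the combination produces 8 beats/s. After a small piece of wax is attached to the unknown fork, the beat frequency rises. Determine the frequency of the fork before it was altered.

616 Hz

|f − 624| = 8, so the fork was at either 616 Hz or 632 Hz.
Loading a fork with wax lowers its frequency; the adjustment lowers the fork's frequency.
The beat rate rose, so the adjustment moved the fork further from 624 Hz — it was already below the reference.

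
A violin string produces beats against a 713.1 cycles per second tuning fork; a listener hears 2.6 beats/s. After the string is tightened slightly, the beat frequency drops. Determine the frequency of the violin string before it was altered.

710.5 Hz

|f − 713.1| = 2.6, so the violin string was at either 710.5 Hz or 715.7 Hz.
Increasing tension raises a string's frequency; the adjustment raises the violin string's frequency.
The beat rate fell, so the adjustment moved the violin string toward 713.1 Hz — it must have started below the reference.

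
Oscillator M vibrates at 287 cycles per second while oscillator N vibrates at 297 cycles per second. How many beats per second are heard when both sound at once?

The beat frequency equals the magnitude of the frequency difference.
|287 − 297| = 10 Hz.

10 Hz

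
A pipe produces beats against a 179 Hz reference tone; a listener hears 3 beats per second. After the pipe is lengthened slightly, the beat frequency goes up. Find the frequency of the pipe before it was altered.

|f − 179| = 3, so the pipe was at either 176 Hz or 182 Hz.
A longer pipe has a lower fundamental; the adjustment lowers the pipe's frequency.
The beat rate rose, so the adjustment moved the pipe further from 179 Hz — it was already below the reference.

176 Hz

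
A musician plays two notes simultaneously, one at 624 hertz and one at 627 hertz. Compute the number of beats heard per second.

3 Hz

f_beat = |f₁ − f₂|.
|624 − 627| = 3 Hz.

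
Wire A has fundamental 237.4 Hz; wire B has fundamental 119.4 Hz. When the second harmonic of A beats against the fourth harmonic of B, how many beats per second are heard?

Second harmonic of the first: 2·237.4 = 474.8 Hz.
Fourth harmonic of the second: 4·119.4 = 477.6 Hz.
f_beat = |474.8 − 477.6| = 2.8 Hz.

2.8 Hz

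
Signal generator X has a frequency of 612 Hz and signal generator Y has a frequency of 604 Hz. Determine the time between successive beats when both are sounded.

0.125 s

f_beat = |612 − 604| = 8 Hz.
Beat period T = 1 / f_beat = 1 / 8 s.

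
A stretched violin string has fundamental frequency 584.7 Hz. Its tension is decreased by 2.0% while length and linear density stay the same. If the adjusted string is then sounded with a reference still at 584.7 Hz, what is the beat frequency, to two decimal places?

5.88 Hz

For a string, f ∝ √T, so the new frequency is 584.7·√0.980 = 578.8235 Hz.
f_beat = |578.8235 − 584.7| = 5.88 Hz.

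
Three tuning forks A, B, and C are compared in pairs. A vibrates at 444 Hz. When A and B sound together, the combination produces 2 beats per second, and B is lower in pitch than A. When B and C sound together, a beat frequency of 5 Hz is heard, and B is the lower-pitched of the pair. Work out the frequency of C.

447 Hz

B is below A, so f_B = 444 − 2 = 442 Hz.
C is above B, so f_C = 442 + 5 = 447 Hz.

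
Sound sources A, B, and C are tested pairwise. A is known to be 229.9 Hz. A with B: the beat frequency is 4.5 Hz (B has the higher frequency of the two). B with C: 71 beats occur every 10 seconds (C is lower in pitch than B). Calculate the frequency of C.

B is above A, so f_B = 229.9 + 4.5 = 234.4 Hz.
B–C: Beat frequency = 71/10 = 7.1 Hz.
C is below B, so f_C = 234.4 − 7.1 = 227.3 Hz.

227.3 Hz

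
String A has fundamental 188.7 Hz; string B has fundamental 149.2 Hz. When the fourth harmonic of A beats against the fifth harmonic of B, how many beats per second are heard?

Fourth harmonic of the first: 4·188.7 = 754.8 Hz.
Fifth harmonic of the second: 5·149.2 = 746.0 Hz.
f_beat = |754.8 − 746.0| = 8.8 Hz.

8.8 Hz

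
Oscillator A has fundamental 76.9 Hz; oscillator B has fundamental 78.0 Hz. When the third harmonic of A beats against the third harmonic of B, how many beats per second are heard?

Third harmonic of the first: 3·76.9 = 230.7 Hz.
Third harmonic of the second: 3·78.0 = 234.0 Hz.
f_beat = |230.7 − 234.0| = 3.3 Hz.

3.3 Hz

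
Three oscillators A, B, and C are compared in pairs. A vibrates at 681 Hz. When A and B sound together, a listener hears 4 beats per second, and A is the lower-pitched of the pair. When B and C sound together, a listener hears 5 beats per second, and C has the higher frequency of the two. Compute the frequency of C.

B is above A, so f_B = 681 + 4 = 685 Hz.
C is above B, so f_C = 685 + 5 = 690 Hz.

690 Hz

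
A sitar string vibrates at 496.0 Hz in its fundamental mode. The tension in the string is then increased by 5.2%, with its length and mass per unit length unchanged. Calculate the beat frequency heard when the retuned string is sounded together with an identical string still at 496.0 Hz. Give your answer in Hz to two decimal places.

12.73 Hz

For a string, f ∝ √T, so the new frequency is 496.0·√1.052 = 508.7326 Hz.
f_beat = |508.7326 − 496.0| = 12.73 Hz.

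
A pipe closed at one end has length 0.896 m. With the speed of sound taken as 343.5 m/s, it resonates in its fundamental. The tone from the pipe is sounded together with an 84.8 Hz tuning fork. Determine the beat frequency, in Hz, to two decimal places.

Closed pipe (odd harmonics): f_n = n·v/(4L) = 1·343.5/(4·0.896) = 95.8426 Hz.
f_beat = |95.8426 − 84.8| = 11.04 Hz.

11.04 Hz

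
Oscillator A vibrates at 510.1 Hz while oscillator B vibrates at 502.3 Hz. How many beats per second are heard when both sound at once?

7.8 Hz

f_beat = |f₁ − f₂|.
|510.1 − 502.3| = 7.8 Hz.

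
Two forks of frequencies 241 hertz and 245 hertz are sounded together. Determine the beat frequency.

4 Hz

f_beat = |f₁ − f₂|.
|241 − 245| = 4 Hz.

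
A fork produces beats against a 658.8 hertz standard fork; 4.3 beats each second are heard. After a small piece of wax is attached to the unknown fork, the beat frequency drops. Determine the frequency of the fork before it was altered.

663.1 Hz

|f − 658.8| = 4.3, so the fork was at either 654.5 Hz or 663.1 Hz.
Loading a fork with wax lowers its frequency; the adjustment lowers the fork's frequency.
The beat rate fell, so the adjustment moved the fork toward 658.8 Hz — it must have started above the reference.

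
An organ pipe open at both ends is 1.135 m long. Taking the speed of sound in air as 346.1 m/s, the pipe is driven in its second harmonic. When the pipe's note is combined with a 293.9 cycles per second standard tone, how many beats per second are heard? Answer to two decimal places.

Open pipe: f_n = n·v/(2L) = 2·346.1/(2·1.135) = 304.9339 Hz.
f_beat = |304.9339 − 293.9| = 11.03 Hz.

11.03 Hz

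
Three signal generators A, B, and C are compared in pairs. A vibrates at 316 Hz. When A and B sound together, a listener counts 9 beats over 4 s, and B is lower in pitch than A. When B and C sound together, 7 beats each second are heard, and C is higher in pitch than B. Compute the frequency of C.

320.75 Hz

A–B: Beat frequency = 9/4 = 2.25 Hz.
B is below A, so f_B = 316 − 2.25 = 313.75 Hz.
C is above B, so f_C = 313.75 + 7 = 320.75 Hz.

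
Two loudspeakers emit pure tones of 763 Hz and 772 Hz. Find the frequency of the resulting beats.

9 Hz

The beat frequency equals the magnitude of the frequency difference.
|763 − 772| = 9 Hz.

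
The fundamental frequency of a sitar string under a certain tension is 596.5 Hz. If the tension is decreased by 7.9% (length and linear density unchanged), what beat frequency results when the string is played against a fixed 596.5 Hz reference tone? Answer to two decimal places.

For a string, f ∝ √T, so the new frequency is 596.5·√0.921 = 572.4536 Hz.
f_beat = |572.4536 − 596.5| = 24.05 Hz.

24.05 Hz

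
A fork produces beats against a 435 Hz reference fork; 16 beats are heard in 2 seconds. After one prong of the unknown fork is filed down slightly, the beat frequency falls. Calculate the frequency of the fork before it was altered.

Beat frequency = 16/2 = 8 Hz.
|f − 435| = 8, so the fork was at either 427 Hz or 443 Hz.
Filing a prong removes mass and raises the fork's frequency; the adjustment raises the fork's frequency.
The beat rate fell, so the adjustment moved the fork toward 435 Hz — it must have started below the reference.

427 Hz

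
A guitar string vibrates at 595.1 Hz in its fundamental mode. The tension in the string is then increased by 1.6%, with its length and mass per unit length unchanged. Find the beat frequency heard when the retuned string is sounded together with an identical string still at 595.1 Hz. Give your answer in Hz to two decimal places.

For a string, f ∝ √T, so the new frequency is 595.1·√1.016 = 599.8419 Hz.
f_beat = |599.8419 − 595.1| = 4.74 Hz.

4.74 Hz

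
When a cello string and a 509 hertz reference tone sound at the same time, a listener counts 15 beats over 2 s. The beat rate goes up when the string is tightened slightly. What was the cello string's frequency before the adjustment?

516.5 Hz

Beat frequency = 15/2 = 7.5 Hz.
|f − 509| = 7.5, so the cello string was at either 501.5 Hz or 516.5 Hz.
Increasing tension raises a string's frequency; the adjustment raises the cello string's frequency.
The beat rate rose, so the adjustment moved the cello string further from 509 Hz — it was already above the reference.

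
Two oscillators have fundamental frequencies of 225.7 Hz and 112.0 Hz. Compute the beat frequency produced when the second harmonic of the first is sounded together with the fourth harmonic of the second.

Second harmonic of the first: 2·225.7 = 451.4 Hz.
Fourth harmonic of the second: 4·112.0 = 448.0 Hz.
f_beat = |451.4 − 448.0| = 3.4 Hz.

3.4 Hz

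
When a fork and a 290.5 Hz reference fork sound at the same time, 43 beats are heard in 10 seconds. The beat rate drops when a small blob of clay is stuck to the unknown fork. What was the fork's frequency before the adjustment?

Beat frequency = 43/10 = 4.3 Hz.
|f − 290.5| = 4.3, so the fork was at either 286.2 Hz or 294.8 Hz.
Adding mass to a fork lowers its frequency; the adjustment lowers the fork's frequency.
The beat rate fell, so the adjustment moved the fork toward 290.5 Hz — it must have started above the reference.

294.8 Hz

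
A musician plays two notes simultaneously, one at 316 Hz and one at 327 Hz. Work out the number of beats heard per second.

11 Hz

The beat frequency equals the magnitude of the frequency difference.
|316 − 327| = 11 Hz.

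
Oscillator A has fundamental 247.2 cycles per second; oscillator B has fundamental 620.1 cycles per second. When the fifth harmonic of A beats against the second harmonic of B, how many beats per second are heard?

Fifth harmonic of the first: 5·247.2 = 1236.0 Hz.
Second harmonic of the second: 2·620.1 = 1240.2 Hz.
f_beat = |1236.0 − 1240.2| = 4.2 Hz.

4.2 Hz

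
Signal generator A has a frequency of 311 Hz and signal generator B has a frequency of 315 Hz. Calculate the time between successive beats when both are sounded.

0.250 s

f_beat = |311 − 315| = 4 Hz.
Beat period T = 1 / f_beat = 1 / 4 s.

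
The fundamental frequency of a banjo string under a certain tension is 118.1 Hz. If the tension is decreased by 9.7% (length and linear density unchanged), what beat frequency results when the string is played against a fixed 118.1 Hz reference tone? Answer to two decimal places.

5.87 Hz

For a string, f ∝ √T, so the new frequency is 118.1·√0.903 = 112.2261 Hz.
f_beat = |112.2261 − 118.1| = 5.87 Hz.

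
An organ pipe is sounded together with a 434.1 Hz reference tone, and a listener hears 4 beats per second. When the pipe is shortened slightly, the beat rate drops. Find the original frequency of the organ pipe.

430.1 Hz

|f − 434.1| = 4, so the organ pipe was at either 430.1 Hz or 438.1 Hz.
A shorter pipe has a higher fundamental; the adjustment raises the organ pipe's frequency.
The beat rate fell, so the adjustment moved the organ pipe toward 434.1 Hz — it must have started below the reference.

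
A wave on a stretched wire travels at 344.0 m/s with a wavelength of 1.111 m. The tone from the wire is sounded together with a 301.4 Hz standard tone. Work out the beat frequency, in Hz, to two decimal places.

Source frequency f = v/λ = 344.0/1.111 = 309.6310 Hz.
f_beat = |309.6310 − 301.4| = 8.23 Hz.

8.23 Hz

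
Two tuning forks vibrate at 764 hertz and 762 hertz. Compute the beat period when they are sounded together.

0.500 s

f_beat = |764 − 762| = 2 Hz.
Beat period T = 1 / f_beat = 1 / 2 s.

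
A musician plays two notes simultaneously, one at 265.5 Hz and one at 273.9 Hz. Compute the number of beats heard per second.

8.4 Hz

The beat frequency equals the magnitude of the frequency difference.
|265.5 − 273.9| = 8.4 Hz.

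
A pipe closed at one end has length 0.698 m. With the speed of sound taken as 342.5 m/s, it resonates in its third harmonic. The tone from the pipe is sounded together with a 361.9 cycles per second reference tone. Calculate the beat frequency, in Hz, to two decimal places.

6.12 Hz

Closed pipe (odd harmonics): f_n = n·v/(4L) = 3·342.5/(4·0.698) = 368.0158 Hz.
f_beat = |368.0158 − 361.9| = 6.12 Hz.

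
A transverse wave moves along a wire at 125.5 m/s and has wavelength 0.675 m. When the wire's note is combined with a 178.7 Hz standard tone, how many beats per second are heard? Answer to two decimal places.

7.23 Hz

Source frequency f = v/λ = 125.5/0.675 = 185.9259 Hz.
f_beat = |185.9259 − 178.7| = 7.23 Hz.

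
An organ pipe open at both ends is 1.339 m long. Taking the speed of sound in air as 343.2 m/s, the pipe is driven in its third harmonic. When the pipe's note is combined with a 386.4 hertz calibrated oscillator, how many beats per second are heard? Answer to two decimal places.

1.93 Hz

Open pipe: f_n = n·v/(2L) = 3·343.2/(2·1.339) = 384.4660 Hz.
f_beat = |384.4660 − 386.4| = 1.93 Hz.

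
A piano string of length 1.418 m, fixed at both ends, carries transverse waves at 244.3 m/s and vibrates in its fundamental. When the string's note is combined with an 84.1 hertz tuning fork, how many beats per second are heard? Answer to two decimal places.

2.04 Hz

For a string fixed at both ends, f_n = n·v/(2L) = 1·244.3/(2·1.418) = 86.1425 Hz.
f_beat = |86.1425 − 84.1| = 2.04 Hz.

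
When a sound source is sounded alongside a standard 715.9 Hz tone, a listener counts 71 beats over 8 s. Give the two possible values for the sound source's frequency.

707.025 Hz or 724.775 Hz

Beat frequency = 71/8 = 8.875 Hz.
|f − 715.9| = 8.875, so f = 715.9 ± 8.875.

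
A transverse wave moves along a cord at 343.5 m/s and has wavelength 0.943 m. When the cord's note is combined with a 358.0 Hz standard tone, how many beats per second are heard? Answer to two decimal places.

6.26 Hz

Source frequency f = v/λ = 343.5/0.943 = 364.2630 Hz.
f_beat = |364.2630 − 358.0| = 6.26 Hz.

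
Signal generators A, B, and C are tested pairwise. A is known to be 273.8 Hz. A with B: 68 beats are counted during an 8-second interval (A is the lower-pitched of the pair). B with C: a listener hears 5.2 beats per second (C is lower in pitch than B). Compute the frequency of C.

A–B: Beat frequency = 68/8 = 8.5 Hz.
B is above A, so f_B = 273.8 + 8.5 = 282.3 Hz.
C is below B, so f_C = 282.3 − 5.2 = 277.1 Hz.

277.1 Hz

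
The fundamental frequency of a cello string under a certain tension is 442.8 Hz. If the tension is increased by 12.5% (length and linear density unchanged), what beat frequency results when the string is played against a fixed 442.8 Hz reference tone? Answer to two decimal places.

26.86 Hz

For a string, f ∝ √T, so the new frequency is 442.8·√1.125 = 469.6603 Hz.
f_beat = |469.6603 − 442.8| = 26.86 Hz.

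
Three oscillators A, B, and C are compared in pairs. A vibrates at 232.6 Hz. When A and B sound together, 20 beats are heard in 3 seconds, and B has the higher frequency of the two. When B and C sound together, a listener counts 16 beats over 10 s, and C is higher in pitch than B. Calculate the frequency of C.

A–B: Beat frequency = 20/3 = 6.6667 Hz.
B is above A, so f_B = 232.6 + 6.6667 = 239.2667 Hz.
B–C: Beat frequency = 16/10 = 1.6 Hz.
C is above B, so f_C = 239.2667 + 1.6 = 240.8667 Hz.

240.8667 Hz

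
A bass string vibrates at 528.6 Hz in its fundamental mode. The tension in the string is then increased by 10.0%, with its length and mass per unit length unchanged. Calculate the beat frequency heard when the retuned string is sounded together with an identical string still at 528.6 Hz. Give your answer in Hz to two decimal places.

For a string, f ∝ √T, so the new frequency is 528.6·√1.100 = 554.4004 Hz.
f_beat = |554.4004 − 528.6| = 25.80 Hz.

25.80 Hz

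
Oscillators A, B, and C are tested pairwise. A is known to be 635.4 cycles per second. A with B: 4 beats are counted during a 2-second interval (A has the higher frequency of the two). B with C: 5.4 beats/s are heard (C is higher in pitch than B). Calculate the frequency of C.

638.8 Hz

A–B: Beat frequency = 4/2 = 2 Hz.
B is below A, so f_B = 635.4 − 2 = 633.4 Hz.
C is above B, so f_C = 633.4 + 5.4 = 638.8 Hz.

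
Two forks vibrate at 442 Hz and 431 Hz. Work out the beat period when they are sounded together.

0.091 s

f_beat = |442 − 431| = 11 Hz.
Beat period T = 1 / f_beat = 1 / 11 s.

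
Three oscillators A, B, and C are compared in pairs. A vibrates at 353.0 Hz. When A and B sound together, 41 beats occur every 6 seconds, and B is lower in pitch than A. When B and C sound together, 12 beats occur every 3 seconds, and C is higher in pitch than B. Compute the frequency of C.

350.1667 Hz

A–B: Beat frequency = 41/6 = 6.8333 Hz.
B is below A, so f_B = 353.0 − 6.8333 = 346.1667 Hz.
B–C: Beat frequency = 12/3 = 4 Hz.
C is above B, so f_C = 346.1667 + 4 = 350.1667 Hz.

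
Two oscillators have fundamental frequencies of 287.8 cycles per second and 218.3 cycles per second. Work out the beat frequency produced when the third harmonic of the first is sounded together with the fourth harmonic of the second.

9.8 Hz

Third harmonic of the first: 3·287.8 = 863.4 Hz.
Fourth harmonic of the second: 4·218.3 = 873.2 Hz.
f_beat = |863.4 − 873.2| = 9.8 Hz.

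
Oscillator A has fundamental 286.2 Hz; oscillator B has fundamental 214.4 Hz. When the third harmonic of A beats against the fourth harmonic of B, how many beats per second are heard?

1.0 Hz

Third harmonic of the first: 3·286.2 = 858.6 Hz.
Fourth harmonic of the second: 4·214.4 = 857.6 Hz.
f_beat = |858.6 − 857.6| = 1.0 Hz.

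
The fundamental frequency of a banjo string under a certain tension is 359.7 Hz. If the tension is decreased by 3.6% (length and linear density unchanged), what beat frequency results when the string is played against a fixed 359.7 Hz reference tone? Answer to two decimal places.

For a string, f ∝ √T, so the new frequency is 359.7·√0.964 = 353.1661 Hz.
f_beat = |353.1661 − 359.7| = 6.53 Hz.

6.53 Hz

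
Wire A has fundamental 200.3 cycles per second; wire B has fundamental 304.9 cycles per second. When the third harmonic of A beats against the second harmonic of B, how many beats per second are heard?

Third harmonic of the first: 3·200.3 = 600.9 Hz.
Second harmonic of the second: 2·304.9 = 609.8 Hz.
f_beat = |600.9 − 609.8| = 8.9 Hz.

8.9 Hz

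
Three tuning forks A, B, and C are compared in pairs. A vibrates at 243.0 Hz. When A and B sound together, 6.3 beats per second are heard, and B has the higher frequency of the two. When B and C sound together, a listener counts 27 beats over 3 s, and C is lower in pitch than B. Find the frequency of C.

240.3 Hz

B is above A, so f_B = 243.0 + 6.3 = 249.3 Hz.
B–C: Beat frequency = 27/3 = 9 Hz.
C is below B, so f_C = 249.3 − 9 = 240.3 Hz.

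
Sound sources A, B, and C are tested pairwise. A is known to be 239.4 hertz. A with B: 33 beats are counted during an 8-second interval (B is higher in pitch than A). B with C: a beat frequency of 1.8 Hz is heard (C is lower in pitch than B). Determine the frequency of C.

A–B: Beat frequency = 33/8 = 4.125 Hz.
B is above A, so f_B = 239.4 + 4.125 = 243.525 Hz.
C is below B, so f_C = 243.525 − 1.8 = 241.725 Hz.

241.725 Hz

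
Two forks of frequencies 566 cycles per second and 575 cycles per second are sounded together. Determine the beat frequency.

The beat frequency equals the magnitude of the frequency difference.
|566 − 575| = 9 Hz.

9 Hz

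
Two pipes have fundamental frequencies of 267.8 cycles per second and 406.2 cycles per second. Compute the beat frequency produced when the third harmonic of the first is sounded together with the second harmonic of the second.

9.0 Hz

Third harmonic of the first: 3·267.8 = 803.4 Hz.
Second harmonic of the second: 2·406.2 = 812.4 Hz.
f_beat = |803.4 − 812.4| = 9.0 Hz.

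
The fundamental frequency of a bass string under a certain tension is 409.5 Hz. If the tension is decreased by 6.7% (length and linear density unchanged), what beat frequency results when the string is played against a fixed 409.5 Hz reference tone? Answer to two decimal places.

13.96 Hz

For a string, f ∝ √T, so the new frequency is 409.5·√0.933 = 395.5439 Hz.
f_beat = |395.5439 − 409.5| = 13.96 Hz.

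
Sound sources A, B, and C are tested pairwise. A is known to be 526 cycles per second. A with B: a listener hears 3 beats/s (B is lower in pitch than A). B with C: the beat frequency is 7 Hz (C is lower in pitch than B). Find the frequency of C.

516 Hz

B is below A, so f_B = 526 − 3 = 523 Hz.
C is below B, so f_C = 523 − 7 = 516 Hz.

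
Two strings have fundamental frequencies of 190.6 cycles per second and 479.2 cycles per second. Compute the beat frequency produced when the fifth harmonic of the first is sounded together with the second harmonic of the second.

Fifth harmonic of the first: 5·190.6 = 953.0 Hz.
Second harmonic of the second: 2·479.2 = 958.4 Hz.
f_beat = |953.0 − 958.4| = 5.4 Hz.

5.4 Hz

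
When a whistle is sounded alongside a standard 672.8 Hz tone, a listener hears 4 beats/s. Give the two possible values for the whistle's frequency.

668.8 Hz or 676.8 Hz

|f − 672.8| = 4, so f = 672.8 ± 4.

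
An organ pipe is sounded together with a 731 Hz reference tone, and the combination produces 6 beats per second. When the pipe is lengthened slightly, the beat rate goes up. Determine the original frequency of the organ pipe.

|f − 731| = 6, so the organ pipe was at either 725 Hz or 737 Hz.
A longer pipe has a lower fundamental; the adjustment lowers the organ pipe's frequency.
The beat rate rose, so the adjustment moved the organ pipe further from 731 Hz — it was already below the reference.

725 Hz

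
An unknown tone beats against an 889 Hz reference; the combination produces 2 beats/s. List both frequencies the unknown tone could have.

887 Hz or 891 Hz

|f − 889| = 2, so f = 889 ± 2.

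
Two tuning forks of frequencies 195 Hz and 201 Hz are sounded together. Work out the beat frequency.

6 Hz

The beat frequency equals the magnitude of the frequency difference.
|195 − 201| = 6 Hz.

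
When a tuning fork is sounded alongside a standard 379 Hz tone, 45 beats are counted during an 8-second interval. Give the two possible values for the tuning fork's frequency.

Beat frequency = 45/8 = 5.625 Hz.
|f − 379| = 5.625, so f = 379 ± 5.625.

373.375 Hz or 384.625 Hz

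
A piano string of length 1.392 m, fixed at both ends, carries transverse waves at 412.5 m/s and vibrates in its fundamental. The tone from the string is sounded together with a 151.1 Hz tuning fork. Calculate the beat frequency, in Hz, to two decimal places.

2.93 Hz

For a string fixed at both ends, f_n = n·v/(2L) = 1·412.5/(2·1.392) = 148.1681 Hz.
f_beat = |148.1681 − 151.1| = 2.93 Hz.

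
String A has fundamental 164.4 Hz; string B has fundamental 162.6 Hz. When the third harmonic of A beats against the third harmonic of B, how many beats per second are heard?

Third harmonic of the first: 3·164.4 = 493.2 Hz.
Third harmonic of the second: 3·162.6 = 487.8 Hz.
f_beat = |493.2 − 487.8| = 5.4 Hz.

5.4 Hz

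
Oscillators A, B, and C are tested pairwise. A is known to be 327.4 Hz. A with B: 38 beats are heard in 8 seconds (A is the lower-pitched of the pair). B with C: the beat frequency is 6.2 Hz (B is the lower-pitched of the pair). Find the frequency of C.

A–B: Beat frequency = 38/8 = 4.75 Hz.
B is above A, so f_B = 327.4 + 4.75 = 332.15 Hz.
C is above B, so f_C = 332.15 + 6.2 = 338.35 Hz.

338.35 Hz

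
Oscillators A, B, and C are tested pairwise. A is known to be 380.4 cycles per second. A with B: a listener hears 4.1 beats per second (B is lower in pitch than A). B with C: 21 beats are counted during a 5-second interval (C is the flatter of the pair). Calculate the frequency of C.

B is below A, so f_B = 380.4 − 4.1 = 376.3 Hz.
B–C: Beat frequency = 21/5 = 4.2 Hz.
C is below B, so f_C = 376.3 − 4.2 = 372.1 Hz.

372.1 Hz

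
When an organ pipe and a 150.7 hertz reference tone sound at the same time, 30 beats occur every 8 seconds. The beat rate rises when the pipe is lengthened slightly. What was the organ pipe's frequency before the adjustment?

146.95 Hz

Beat frequency = 30/8 = 3.75 Hz.
|f − 150.7| = 3.75, so the organ pipe was at either 146.95 Hz or 154.45 Hz.
A longer pipe has a lower fundamental; the adjustment lowers the organ pipe's frequency.
The beat rate rose, so the adjustment moved the organ pipe further from 150.7 Hz — it was already below the reference.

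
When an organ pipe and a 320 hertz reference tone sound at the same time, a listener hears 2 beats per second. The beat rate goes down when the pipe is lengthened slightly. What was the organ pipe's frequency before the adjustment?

|f − 320| = 2, so the organ pipe was at either 318 Hz or 322 Hz.
A longer pipe has a lower fundamental; the adjustment lowers the organ pipe's frequency.
The beat rate fell, so the adjustment moved the organ pipe toward 320 Hz — it must have started above the reference.

322 Hz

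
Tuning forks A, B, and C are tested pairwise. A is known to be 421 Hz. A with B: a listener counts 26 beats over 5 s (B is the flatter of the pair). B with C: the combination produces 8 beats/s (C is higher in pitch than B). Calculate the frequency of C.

423.8 Hz

A–B: Beat frequency = 26/5 = 5.2 Hz.
B is below A, so f_B = 421 − 5.2 = 415.8 Hz.
C is above B, so f_C = 415.8 + 8 = 423.8 Hz.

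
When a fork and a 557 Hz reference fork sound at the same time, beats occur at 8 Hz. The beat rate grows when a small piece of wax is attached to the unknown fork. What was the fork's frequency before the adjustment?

549 Hz

|f − 557| = 8, so the fork was at either 549 Hz or 565 Hz.
Loading a fork with wax lowers its frequency; the adjustment lowers the fork's frequency.
The beat rate rose, so the adjustment moved the fork further from 557 Hz — it was already below the reference.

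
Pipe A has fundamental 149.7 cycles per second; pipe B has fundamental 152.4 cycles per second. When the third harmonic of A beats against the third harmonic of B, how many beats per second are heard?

Third harmonic of the first: 3·149.7 = 449.1 Hz.
Third harmonic of the second: 3·152.4 = 457.2 Hz.
f_beat = |449.1 − 457.2| = 8.1 Hz.

8.1 Hz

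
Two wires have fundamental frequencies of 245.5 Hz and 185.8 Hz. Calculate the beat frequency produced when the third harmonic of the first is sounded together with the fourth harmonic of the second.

6.7 Hz

Third harmonic of the first: 3·245.5 = 736.5 Hz.
Fourth harmonic of the second: 4·185.8 = 743.2 Hz.
f_beat = |736.5 − 743.2| = 6.7 Hz.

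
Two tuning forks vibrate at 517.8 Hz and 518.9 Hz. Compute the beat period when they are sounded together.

0.909 s

f_beat = |517.8 − 518.9| = 1.1 Hz.
Beat period T = 1 / f_beat = 1 / 1.1 s.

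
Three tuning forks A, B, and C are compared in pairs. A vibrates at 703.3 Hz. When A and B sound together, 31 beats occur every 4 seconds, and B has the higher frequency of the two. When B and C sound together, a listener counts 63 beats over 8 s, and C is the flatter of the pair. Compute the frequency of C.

703.175 Hz

A–B: Beat frequency = 31/4 = 7.75 Hz.
B is above A, so f_B = 703.3 + 7.75 = 711.05 Hz.
B–C: Beat frequency = 63/8 = 7.875 Hz.
C is below B, so f_C = 711.05 − 7.875 = 703.175 Hz.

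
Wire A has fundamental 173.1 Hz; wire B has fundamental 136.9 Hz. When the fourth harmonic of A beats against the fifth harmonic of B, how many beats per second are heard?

Fourth harmonic of the first: 4·173.1 = 692.4 Hz.
Fifth harmonic of the second: 5·136.9 = 684.5 Hz.
f_beat = |692.4 − 684.5| = 7.9 Hz.

7.9 Hz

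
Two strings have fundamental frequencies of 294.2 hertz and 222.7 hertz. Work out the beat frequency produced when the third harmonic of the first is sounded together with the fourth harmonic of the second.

Third harmonic of the first: 3·294.2 = 882.6 Hz.
Fourth harmonic of the second: 4·222.7 = 890.8 Hz.
f_beat = |882.6 − 890.8| = 8.2 Hz.

8.2 Hz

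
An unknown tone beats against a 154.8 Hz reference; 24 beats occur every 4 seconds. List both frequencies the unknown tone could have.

148.8 Hz or 160.8 Hz

Beat frequency = 24/4 = 6 Hz.
|f − 154.8| = 6, so f = 154.8 ± 6.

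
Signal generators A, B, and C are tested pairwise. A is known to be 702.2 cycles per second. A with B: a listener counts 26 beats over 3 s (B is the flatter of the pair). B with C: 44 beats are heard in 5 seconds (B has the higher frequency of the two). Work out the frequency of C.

A–B: Beat frequency = 26/3 = 8.6667 Hz.
B is below A, so f_B = 702.2 − 8.6667 = 693.5333 Hz.
B–C: Beat frequency = 44/5 = 8.8 Hz.
C is below B, so f_C = 693.5333 − 8.8 = 684.7333 Hz.

684.7333 Hz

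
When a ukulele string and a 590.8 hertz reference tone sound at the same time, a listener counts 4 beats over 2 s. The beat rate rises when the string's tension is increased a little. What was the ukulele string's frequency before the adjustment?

592.8 Hz

Beat frequency = 4/2 = 2 Hz.
|f − 590.8| = 2, so the ukulele string was at either 588.8 Hz or 592.8 Hz.
Higher tension means higher frequency; the adjustment raises the ukulele string's frequency.
The beat rate rose, so the adjustment moved the ukulele string further from 590.8 Hz — it was already above the reference.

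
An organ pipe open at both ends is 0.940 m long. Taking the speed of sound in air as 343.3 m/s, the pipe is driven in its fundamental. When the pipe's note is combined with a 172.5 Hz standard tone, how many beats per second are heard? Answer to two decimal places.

10.11 Hz

Open pipe: f_n = n·v/(2L) = 1·343.3/(2·0.940) = 182.6064 Hz.
f_beat = |182.6064 − 172.5| = 10.11 Hz.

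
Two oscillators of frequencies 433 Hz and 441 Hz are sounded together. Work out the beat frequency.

Beats arise from superposition of two nearby frequencies; the beat rate is |f₁ − f₂|.
|433 − 441| = 8 Hz.

8 Hz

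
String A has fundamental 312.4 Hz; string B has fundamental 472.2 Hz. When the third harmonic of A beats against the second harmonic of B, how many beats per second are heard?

7.2 Hz

Third harmonic of the first: 3·312.4 = 937.2 Hz.
Second harmonic of the second: 2·472.2 = 944.4 Hz.
f_beat = |937.2 − 944.4| = 7.2 Hz.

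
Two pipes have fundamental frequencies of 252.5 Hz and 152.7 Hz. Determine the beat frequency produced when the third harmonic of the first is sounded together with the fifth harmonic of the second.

Third harmonic of the first: 3·252.5 = 757.5 Hz.
Fifth harmonic of the second: 5·152.7 = 763.5 Hz.
f_beat = |757.5 − 763.5| = 6.0 Hz.

6.0 Hz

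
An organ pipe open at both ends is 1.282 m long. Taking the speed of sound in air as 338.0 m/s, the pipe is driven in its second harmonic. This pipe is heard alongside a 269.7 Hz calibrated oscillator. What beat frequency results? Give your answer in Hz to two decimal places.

6.05 Hz

Open pipe: f_n = n·v/(2L) = 2·338.0/(2·1.282) = 263.6505 Hz.
f_beat = |263.6505 − 269.7| = 6.05 Hz.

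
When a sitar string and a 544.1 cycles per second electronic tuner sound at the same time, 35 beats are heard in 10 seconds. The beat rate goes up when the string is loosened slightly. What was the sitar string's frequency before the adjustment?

540.6 Hz

Beat frequency = 35/10 = 3.5 Hz.
|f − 544.1| = 3.5, so the sitar string was at either 540.6 Hz or 547.6 Hz.
Reducing tension lowers a string's frequency; the adjustment lowers the sitar string's frequency.
The beat rate rose, so the adjustment moved the sitar string further from 544.1 Hz — it was already below the reference.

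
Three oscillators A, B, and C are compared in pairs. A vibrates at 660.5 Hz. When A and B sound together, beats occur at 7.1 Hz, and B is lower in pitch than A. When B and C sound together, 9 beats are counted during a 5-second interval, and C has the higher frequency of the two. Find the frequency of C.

B is below A, so f_B = 660.5 − 7.1 = 653.4 Hz.
B–C: Beat frequency = 9/5 = 1.8 Hz.
C is above B, so f_C = 653.4 + 1.8 = 655.2 Hz.

655.2 Hz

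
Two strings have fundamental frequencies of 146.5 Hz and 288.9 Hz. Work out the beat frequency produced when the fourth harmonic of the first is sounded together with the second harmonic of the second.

Fourth harmonic of the first: 4·146.5 = 586.0 Hz.
Second harmonic of the second: 2·288.9 = 577.8 Hz.
f_beat = |586.0 − 577.8| = 8.2 Hz.

8.2 Hz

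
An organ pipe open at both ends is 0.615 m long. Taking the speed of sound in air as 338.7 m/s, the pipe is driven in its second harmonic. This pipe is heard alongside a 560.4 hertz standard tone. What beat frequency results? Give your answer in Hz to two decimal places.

9.67 Hz

Open pipe: f_n = n·v/(2L) = 2·338.7/(2·0.615) = 550.7317 Hz.
f_beat = |550.7317 − 560.4| = 9.67 Hz.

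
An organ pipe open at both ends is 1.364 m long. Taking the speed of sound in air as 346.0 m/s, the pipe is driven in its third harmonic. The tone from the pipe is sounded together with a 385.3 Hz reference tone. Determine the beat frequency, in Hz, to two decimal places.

Open pipe: f_n = n·v/(2L) = 3·346.0/(2·1.364) = 380.4985 Hz.
f_beat = |380.4985 − 385.3| = 4.80 Hz.

4.80 Hz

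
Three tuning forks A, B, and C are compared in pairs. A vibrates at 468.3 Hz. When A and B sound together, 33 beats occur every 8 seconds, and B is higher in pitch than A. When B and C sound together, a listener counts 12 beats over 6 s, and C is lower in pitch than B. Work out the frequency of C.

A–B: Beat frequency = 33/8 = 4.125 Hz.
B is above A, so f_B = 468.3 + 4.125 = 472.425 Hz.
B–C: Beat frequency = 12/6 = 2 Hz.
C is below B, so f_C = 472.425 − 2 = 470.425 Hz.

470.425 Hz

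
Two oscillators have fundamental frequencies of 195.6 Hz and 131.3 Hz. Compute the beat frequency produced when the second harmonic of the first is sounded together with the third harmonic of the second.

Second harmonic of the first: 2·195.6 = 391.2 Hz.
Third harmonic of the second: 3·131.3 = 393.9 Hz.
f_beat = |391.2 − 393.9| = 2.7 Hz.

2.7 Hz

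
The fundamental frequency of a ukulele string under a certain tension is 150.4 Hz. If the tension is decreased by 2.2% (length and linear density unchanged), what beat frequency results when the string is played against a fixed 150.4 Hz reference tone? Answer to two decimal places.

1.66 Hz

For a string, f ∝ √T, so the new frequency is 150.4·√0.978 = 148.7364 Hz.
f_beat = |148.7364 − 150.4| = 1.66 Hz.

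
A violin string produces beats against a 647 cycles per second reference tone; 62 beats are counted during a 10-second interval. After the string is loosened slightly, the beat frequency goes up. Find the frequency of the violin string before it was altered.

Beat frequency = 62/10 = 6.2 Hz.
|f − 647| = 6.2, so the violin string was at either 640.8 Hz or 653.2 Hz.
Reducing tension lowers a string's frequency; the adjustment lowers the violin string's frequency.
The beat rate rose, so the adjustment moved the violin string further from 647 Hz — it was already below the reference.

640.8 Hz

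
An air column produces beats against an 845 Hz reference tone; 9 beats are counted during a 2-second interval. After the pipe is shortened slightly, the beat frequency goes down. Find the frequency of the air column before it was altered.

840.5 Hz

Beat frequency = 9/2 = 4.5 Hz.
|f − 845| = 4.5, so the air column was at either 840.5 Hz or 849.5 Hz.
A shorter pipe has a higher fundamental; the adjustment raises the air column's frequency.
The beat rate fell, so the adjustment moved the air column toward 845 Hz — it must have started below the reference.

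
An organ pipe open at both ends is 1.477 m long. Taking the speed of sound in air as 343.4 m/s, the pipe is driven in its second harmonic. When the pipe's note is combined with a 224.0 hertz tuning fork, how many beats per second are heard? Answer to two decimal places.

8.50 Hz

Open pipe: f_n = n·v/(2L) = 2·343.4/(2·1.477) = 232.4983 Hz.
f_beat = |232.4983 − 224.0| = 8.50 Hz.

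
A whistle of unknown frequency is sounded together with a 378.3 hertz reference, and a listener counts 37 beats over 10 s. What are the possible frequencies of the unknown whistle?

374.6 Hz or 382 Hz

Beat frequency = 37/10 = 3.7 Hz.
|f − 378.3| = 3.7, so f = 378.3 ± 3.7.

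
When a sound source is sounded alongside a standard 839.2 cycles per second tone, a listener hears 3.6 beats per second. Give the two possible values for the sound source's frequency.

|f − 839.2| = 3.6, so f = 839.2 ± 3.6.

835.6 Hz or 842.8 Hz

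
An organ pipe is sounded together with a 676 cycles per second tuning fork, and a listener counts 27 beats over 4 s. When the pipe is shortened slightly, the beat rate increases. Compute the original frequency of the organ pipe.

682.75 Hz

Beat frequency = 27/4 = 6.75 Hz.
|f − 676| = 6.75, so the organ pipe was at either 669.25 Hz or 682.75 Hz.
A shorter pipe has a higher fundamental; the adjustment raises the organ pipe's frequency.
The beat rate rose, so the adjustment moved the organ pipe further from 676 Hz — it was already above the reference.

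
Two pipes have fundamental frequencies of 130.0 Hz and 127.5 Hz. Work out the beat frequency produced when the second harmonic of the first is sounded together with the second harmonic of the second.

5.0 Hz

Second harmonic of the first: 2·130.0 = 260.0 Hz.
Second harmonic of the second: 2·127.5 = 255.0 Hz.
f_beat = |260.0 − 255.0| = 5.0 Hz.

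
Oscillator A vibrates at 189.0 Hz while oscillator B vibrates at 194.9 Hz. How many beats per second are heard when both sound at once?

5.9 Hz

f_beat = |f₁ − f₂|.
|189.0 − 194.9| = 5.9 Hz.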